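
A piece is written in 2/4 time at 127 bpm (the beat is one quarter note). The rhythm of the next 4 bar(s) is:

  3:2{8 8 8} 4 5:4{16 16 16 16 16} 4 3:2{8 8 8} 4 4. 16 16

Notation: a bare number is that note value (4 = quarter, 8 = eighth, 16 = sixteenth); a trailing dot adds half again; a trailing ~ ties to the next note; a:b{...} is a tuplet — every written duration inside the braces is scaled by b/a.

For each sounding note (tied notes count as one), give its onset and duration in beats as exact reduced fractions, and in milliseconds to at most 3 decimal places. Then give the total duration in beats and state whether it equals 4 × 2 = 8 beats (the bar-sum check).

1) 0.0ms=0b +157.48ms=1/3b
2) 157.48ms=1/3b +157.48ms=1/3b
3) 314.961ms=2/3b +157.48ms=1/3b
4) 472.441ms=1b +472.441ms=1b
5) 944.882ms=2b +94.488ms=1/5b
6) 1039.37ms=11/5b +94.488ms=1/5b
7) 1133.858ms=12/5b +94.488ms=1/5b
8) 1228.346ms=13/5b +94.488ms=1/5b
9) 1322.835ms=14/5b +94.488ms=1/5b
10) 1417.323ms=3b +472.441ms=1b
11) 1889.764ms=4b +157.48ms=1/3b
12) 2047.244ms=13/3b +157.48ms=1/3b
13) 2204.724ms=14/3b +157.48ms=1/3b
14) 2362.205ms=5b +472.441ms=1b
15) 2834.646ms=6b +708.661ms=3/2b
16) 3543.307ms=15/2b +118.11ms=1/4b
17) 3661.417ms=31/4b +118.11ms=1/4b
Σ=8b of 8 (127bpm 2/4) — PASS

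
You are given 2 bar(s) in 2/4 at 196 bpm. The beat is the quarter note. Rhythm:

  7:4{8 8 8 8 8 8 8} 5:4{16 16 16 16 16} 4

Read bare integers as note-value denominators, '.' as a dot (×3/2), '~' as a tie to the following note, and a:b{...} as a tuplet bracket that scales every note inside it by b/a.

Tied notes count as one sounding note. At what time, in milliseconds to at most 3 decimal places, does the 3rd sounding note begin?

note 3 onset = 4/7b = 174.927ms

1. 0.0ms @ 0 + 87.464ms (2/7)
2. 87.464ms @ 2/7 + 87.464ms (2/7)
3. 174.927ms @ 4/7 + 87.464ms (2/7)
4. 262.391ms @ 6/7 + 87.464ms (2/7)
5. 349.854ms @ 8/7 + 87.464ms (2/7)
6. 437.318ms @ 10/7 + 87.464ms (2/7)
7. 524.781ms @ 12/7 + 87.464ms (2/7)
8. 612.245ms @ 2 + 61.224ms (1/5)
9. 673.469ms @ 11/5 + 61.224ms (1/5)
10. 734.694ms @ 12/5 + 61.224ms (1/5)
11. 795.918ms @ 13/5 + 61.224ms (1/5)
12. 857.143ms @ 14/5 + 61.224ms (1/5)
13. 918.367ms @ 3 + 306.122ms (1)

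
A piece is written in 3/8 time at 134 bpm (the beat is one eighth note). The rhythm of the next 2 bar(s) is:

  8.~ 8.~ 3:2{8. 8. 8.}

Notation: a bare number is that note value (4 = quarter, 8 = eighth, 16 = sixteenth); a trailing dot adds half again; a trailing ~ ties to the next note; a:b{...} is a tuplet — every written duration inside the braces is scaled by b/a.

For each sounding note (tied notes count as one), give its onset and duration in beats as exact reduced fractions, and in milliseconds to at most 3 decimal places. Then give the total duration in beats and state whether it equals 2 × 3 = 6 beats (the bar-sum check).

1) 0.0ms=0b +1791.045ms=4b
2) 1791.045ms=4b +447.761ms=1b
3) 2238.806ms=5b +447.761ms=1b
Σ=6b of 6 (134bpm 3/8) — PASS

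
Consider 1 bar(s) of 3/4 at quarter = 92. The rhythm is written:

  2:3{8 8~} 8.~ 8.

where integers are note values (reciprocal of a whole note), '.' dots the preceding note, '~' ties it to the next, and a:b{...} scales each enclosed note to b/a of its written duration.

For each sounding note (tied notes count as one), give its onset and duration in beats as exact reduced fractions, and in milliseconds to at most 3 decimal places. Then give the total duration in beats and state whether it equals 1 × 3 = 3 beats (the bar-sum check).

1) 0.0ms=0b +489.13ms=3/4b
2) 489.13ms=3/4b +1467.391ms=9/4b
Σ=3b of 3 (92bpm 3/4) — PASS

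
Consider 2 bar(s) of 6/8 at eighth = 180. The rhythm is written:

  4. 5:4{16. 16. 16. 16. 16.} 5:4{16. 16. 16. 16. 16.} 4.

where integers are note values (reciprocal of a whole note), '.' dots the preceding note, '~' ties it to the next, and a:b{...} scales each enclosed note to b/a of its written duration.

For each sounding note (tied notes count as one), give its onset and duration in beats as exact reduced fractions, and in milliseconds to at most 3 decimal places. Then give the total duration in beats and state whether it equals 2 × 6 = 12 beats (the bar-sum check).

1) 0.0ms=0b +1000.0ms=3b
2) 1000.0ms=3b +200.0ms=3/5b
3) 1200.0ms=18/5b +200.0ms=3/5b
4) 1400.0ms=21/5b +200.0ms=3/5b
5) 1600.0ms=24/5b +200.0ms=3/5b
6) 1800.0ms=27/5b +200.0ms=3/5b
7) 2000.0ms=6b +200.0ms=3/5b
8) 2200.0ms=33/5b +200.0ms=3/5b
9) 2400.0ms=36/5b +200.0ms=3/5b
10) 2600.0ms=39/5b +200.0ms=3/5b
11) 2800.0ms=42/5b +200.0ms=3/5b
12) 3000.0ms=9b +1000.0ms=3b
Σ=12b of 12 (180bpm 6/8) — PASS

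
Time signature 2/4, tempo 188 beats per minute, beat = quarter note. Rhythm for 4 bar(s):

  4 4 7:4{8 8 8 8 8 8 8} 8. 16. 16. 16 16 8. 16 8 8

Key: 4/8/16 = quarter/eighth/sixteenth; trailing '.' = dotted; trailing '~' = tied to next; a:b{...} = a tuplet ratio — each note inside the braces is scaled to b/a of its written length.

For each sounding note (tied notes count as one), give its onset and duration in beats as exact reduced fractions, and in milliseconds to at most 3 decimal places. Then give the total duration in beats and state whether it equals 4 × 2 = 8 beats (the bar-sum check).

1) 0.0ms=0b +319.149ms=1b
2) 319.149ms=1b +319.149ms=1b
3) 638.298ms=2b +91.185ms=2/7b
4) 729.483ms=16/7b +91.185ms=2/7b
5) 820.669ms=18/7b +91.185ms=2/7b
6) 911.854ms=20/7b +91.185ms=2/7b
7) 1003.04ms=22/7b +91.185ms=2/7b
8) 1094.225ms=24/7b +91.185ms=2/7b
9) 1185.41ms=26/7b +91.185ms=2/7b
10) 1276.596ms=4b +239.362ms=3/4b
11) 1515.957ms=19/4b +119.681ms=3/8b
12) 1635.638ms=41/8b +119.681ms=3/8b
13) 1755.319ms=11/2b +79.787ms=1/4b
14) 1835.106ms=23/4b +79.787ms=1/4b
15) 1914.894ms=6b +239.362ms=3/4b
16) 2154.255ms=27/4b +79.787ms=1/4b
17) 2234.043ms=7b +159.574ms=1/2b
18) 2393.617ms=15/2b +159.574ms=1/2b
Σ=8b of 8 (188bpm 2/4) — PASS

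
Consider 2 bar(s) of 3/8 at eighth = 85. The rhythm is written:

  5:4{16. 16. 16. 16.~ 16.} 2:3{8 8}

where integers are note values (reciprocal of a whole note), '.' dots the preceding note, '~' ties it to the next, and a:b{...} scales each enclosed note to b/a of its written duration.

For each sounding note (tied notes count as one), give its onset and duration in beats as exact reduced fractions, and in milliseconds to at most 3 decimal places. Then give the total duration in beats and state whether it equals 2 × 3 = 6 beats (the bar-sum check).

1) 0.0ms=0b +423.529ms=3/5b
2) 423.529ms=3/5b +423.529ms=3/5b
3) 847.059ms=6/5b +423.529ms=3/5b
4) 1270.588ms=9/5b +847.059ms=6/5b
5) 2117.647ms=3b +1058.824ms=3/2b
6) 3176.471ms=9/2b +1058.824ms=3/2b
Σ=6b of 6 (85bpm 3/8) — PASS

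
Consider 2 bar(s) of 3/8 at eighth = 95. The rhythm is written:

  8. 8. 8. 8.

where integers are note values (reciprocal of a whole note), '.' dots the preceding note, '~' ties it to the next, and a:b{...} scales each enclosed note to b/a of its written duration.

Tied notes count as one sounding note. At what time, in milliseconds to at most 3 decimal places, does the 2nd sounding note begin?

1. 0.0ms @ 0 + 947.368ms (3/2)
2. 947.368ms @ 3/2 + 947.368ms (3/2)
3. 1894.737ms @ 3 + 947.368ms (3/2)
4. 2842.105ms @ 9/2 + 947.368ms (3/2)

note 2 onset = 3/2b = 947.368ms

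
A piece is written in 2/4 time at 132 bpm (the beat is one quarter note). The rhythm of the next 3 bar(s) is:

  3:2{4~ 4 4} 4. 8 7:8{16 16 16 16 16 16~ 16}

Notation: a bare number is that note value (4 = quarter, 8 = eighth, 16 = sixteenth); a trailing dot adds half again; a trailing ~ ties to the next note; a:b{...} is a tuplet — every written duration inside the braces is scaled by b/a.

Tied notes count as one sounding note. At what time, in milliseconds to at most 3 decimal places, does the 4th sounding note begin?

1. 0.0ms @ 0 + 606.061ms (4/3)
2. 606.061ms @ 4/3 + 303.03ms (2/3)
3. 909.091ms @ 2 + 681.818ms (3/2)
4. 1590.909ms @ 7/2 + 227.273ms (1/2)
5. 1818.182ms @ 4 + 129.87ms (2/7)
6. 1948.052ms @ 30/7 + 129.87ms (2/7)
7. 2077.922ms @ 32/7 + 129.87ms (2/7)
8. 2207.792ms @ 34/7 + 129.87ms (2/7)
9. 2337.662ms @ 36/7 + 129.87ms (2/7)
10. 2467.532ms @ 38/7 + 259.74ms (4/7)

note 4 onset = 7/2b = 1590.909ms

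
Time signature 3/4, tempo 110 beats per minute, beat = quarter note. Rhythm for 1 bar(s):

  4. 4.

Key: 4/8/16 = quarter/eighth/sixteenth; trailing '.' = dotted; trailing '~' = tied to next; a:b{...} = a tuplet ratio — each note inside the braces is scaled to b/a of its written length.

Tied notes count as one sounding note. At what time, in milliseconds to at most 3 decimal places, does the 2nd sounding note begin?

note 2 onset = 3/2b = 818.182ms

1. 0.0ms @ 0 + 818.182ms (3/2)
2. 818.182ms @ 3/2 + 818.182ms (3/2)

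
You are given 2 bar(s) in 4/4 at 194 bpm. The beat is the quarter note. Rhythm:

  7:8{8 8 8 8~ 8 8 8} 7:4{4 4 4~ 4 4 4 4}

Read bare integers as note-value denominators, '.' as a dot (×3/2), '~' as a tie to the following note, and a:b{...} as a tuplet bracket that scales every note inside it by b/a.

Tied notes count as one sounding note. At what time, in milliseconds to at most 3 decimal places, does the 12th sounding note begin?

note 12 onset = 52/7b = 2297.496ms

1. 0.0ms @ 0 + 176.73ms (4/7)
2. 176.73ms @ 4/7 + 176.73ms (4/7)
3. 353.461ms @ 8/7 + 176.73ms (4/7)
4. 530.191ms @ 12/7 + 353.461ms (8/7)
5. 883.652ms @ 20/7 + 176.73ms (4/7)
6. 1060.383ms @ 24/7 + 176.73ms (4/7)
7. 1237.113ms @ 4 + 176.73ms (4/7)
8. 1413.844ms @ 32/7 + 176.73ms (4/7)
9. 1590.574ms @ 36/7 + 353.461ms (8/7)
10. 1944.035ms @ 44/7 + 176.73ms (4/7)
11. 2120.766ms @ 48/7 + 176.73ms (4/7)
12. 2297.496ms @ 52/7 + 176.73ms (4/7)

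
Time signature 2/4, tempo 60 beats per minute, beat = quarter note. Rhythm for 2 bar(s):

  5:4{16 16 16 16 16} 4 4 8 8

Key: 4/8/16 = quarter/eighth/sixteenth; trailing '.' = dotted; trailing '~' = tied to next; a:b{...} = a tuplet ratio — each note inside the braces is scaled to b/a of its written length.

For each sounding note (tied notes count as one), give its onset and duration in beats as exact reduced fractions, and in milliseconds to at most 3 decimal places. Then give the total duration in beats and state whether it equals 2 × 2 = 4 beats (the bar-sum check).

1) 0.0ms=0b +200.0ms=1/5b
2) 200.0ms=1/5b +200.0ms=1/5b
3) 400.0ms=2/5b +200.0ms=1/5b
4) 600.0ms=3/5b +200.0ms=1/5b
5) 800.0ms=4/5b +200.0ms=1/5b
6) 1000.0ms=1b +1000.0ms=1b
7) 2000.0ms=2b +1000.0ms=1b
8) 3000.0ms=3b +500.0ms=1/2b
9) 3500.0ms=7/2b +500.0ms=1/2b
Σ=4b of 4 (60bpm 2/4) — PASS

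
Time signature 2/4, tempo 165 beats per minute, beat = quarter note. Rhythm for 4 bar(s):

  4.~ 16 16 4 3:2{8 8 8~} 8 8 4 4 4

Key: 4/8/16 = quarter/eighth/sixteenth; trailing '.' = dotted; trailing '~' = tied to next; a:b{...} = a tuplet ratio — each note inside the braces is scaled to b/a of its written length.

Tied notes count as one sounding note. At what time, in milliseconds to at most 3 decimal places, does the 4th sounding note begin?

note 4 onset = 3b = 1090.909ms

1. 0.0ms @ 0 + 636.364ms (7/4)
2. 636.364ms @ 7/4 + 90.909ms (1/4)
3. 727.273ms @ 2 + 363.636ms (1)
4. 1090.909ms @ 3 + 121.212ms (1/3)
5. 1212.121ms @ 10/3 + 121.212ms (1/3)
6. 1333.333ms @ 11/3 + 303.03ms (5/6)
7. 1636.364ms @ 9/2 + 181.818ms (1/2)
8. 1818.182ms @ 5 + 363.636ms (1)
9. 2181.818ms @ 6 + 363.636ms (1)
10. 2545.455ms @ 7 + 363.636ms (1)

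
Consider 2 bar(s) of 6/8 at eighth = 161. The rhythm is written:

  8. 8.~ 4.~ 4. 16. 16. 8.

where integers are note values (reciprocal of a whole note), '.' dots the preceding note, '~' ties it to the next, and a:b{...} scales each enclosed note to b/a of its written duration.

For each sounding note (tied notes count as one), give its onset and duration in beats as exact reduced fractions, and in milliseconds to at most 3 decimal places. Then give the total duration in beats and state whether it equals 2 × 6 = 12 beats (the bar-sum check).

1) 0.0ms=0b +559.006ms=3/2b
2) 559.006ms=3/2b +2795.031ms=15/2b
3) 3354.037ms=9b +279.503ms=3/4b
4) 3633.54ms=39/4b +279.503ms=3/4b
5) 3913.043ms=21/2b +559.006ms=3/2b
Σ=12b of 12 (161bpm 6/8) — PASS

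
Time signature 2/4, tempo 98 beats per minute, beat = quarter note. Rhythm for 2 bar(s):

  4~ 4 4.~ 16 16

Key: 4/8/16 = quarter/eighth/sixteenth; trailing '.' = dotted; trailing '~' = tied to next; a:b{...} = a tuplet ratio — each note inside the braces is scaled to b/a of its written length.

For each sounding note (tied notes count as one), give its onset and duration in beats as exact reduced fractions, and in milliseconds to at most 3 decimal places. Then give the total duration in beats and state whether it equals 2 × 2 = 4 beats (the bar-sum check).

1) 0.0ms=0b +1224.49ms=2b
2) 1224.49ms=2b +1071.429ms=7/4b
3) 2295.918ms=15/4b +153.061ms=1/4b
Σ=4b of 4 (98bpm 2/4) — PASS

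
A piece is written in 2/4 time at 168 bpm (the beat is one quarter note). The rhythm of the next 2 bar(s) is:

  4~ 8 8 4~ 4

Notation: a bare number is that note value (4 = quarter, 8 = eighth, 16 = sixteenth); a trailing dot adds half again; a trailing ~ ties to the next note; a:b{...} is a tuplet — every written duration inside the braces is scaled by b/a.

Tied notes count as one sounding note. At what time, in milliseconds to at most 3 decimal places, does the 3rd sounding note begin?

1. 0.0ms @ 0 + 535.714ms (3/2)
2. 535.714ms @ 3/2 + 178.571ms (1/2)
3. 714.286ms @ 2 + 714.286ms (2)

note 3 onset = 2b = 714.286ms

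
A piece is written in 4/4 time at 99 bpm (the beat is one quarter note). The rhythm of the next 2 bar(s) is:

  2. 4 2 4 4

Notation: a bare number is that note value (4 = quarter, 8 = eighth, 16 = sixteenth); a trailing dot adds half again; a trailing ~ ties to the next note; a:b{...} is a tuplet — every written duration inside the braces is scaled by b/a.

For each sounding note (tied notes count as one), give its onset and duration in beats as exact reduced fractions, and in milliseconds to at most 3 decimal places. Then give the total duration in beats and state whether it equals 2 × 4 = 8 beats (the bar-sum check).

1) 0.0ms=0b +1818.182ms=3b
2) 1818.182ms=3b +606.061ms=1b
3) 2424.242ms=4b +1212.121ms=2b
4) 3636.364ms=6b +606.061ms=1b
5) 4242.424ms=7b +606.061ms=1b
Σ=8b of 8 (99bpm 4/4) — PASS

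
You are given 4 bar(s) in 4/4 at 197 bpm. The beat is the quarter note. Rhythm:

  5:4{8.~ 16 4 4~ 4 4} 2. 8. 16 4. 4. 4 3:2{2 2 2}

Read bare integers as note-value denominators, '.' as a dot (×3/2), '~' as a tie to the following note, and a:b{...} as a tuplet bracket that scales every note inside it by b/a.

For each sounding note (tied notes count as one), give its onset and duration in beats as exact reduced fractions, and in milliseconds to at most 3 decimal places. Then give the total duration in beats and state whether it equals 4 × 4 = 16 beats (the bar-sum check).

1) 0.0ms=0b +243.655ms=4/5b
2) 243.655ms=4/5b +243.655ms=4/5b
3) 487.31ms=8/5b +487.31ms=8/5b
4) 974.619ms=16/5b +243.655ms=4/5b
5) 1218.274ms=4b +913.706ms=3b
6) 2131.98ms=7b +228.426ms=3/4b
7) 2360.406ms=31/4b +76.142ms=1/4b
8) 2436.548ms=8b +456.853ms=3/2b
9) 2893.401ms=19/2b +456.853ms=3/2b
10) 3350.254ms=11b +304.569ms=1b
11) 3654.822ms=12b +406.091ms=4/3b
12) 4060.914ms=40/3b +406.091ms=4/3b
13) 4467.005ms=44/3b +406.091ms=4/3b
Σ=16b of 16 (197bpm 4/4) — PASS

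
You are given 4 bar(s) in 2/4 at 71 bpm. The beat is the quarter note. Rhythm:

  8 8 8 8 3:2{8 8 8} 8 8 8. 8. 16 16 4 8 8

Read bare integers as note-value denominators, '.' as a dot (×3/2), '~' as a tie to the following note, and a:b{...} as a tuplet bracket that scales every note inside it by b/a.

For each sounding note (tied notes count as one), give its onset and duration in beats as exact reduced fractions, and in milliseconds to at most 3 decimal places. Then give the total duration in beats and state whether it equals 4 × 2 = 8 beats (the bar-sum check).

1) 0.0ms=0b +422.535ms=1/2b
2) 422.535ms=1/2b +422.535ms=1/2b
3) 845.07ms=1b +422.535ms=1/2b
4) 1267.606ms=3/2b +422.535ms=1/2b
5) 1690.141ms=2b +281.69ms=1/3b
6) 1971.831ms=7/3b +281.69ms=1/3b
7) 2253.521ms=8/3b +281.69ms=1/3b
8) 2535.211ms=3b +422.535ms=1/2b
9) 2957.746ms=7/2b +422.535ms=1/2b
10) 3380.282ms=4b +633.803ms=3/4b
11) 4014.085ms=19/4b +633.803ms=3/4b
12) 4647.887ms=11/2b +211.268ms=1/4b
13) 4859.155ms=23/4b +211.268ms=1/4b
14) 5070.423ms=6b +845.07ms=1b
15) 5915.493ms=7b +422.535ms=1/2b
16) 6338.028ms=15/2b +422.535ms=1/2b
Σ=8b of 8 (71bpm 2/4) — PASS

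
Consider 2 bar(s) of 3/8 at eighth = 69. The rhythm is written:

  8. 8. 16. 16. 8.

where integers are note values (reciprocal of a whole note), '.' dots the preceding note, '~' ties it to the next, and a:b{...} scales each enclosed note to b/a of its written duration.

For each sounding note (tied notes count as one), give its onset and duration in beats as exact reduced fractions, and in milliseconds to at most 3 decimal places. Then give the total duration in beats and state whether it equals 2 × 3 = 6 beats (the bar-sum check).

1) 0.0ms=0b +1304.348ms=3/2b
2) 1304.348ms=3/2b +1304.348ms=3/2b
3) 2608.696ms=3b +652.174ms=3/4b
4) 3260.87ms=15/4b +652.174ms=3/4b
5) 3913.043ms=9/2b +1304.348ms=3/2b
Σ=6b of 6 (69bpm 3/8) — PASS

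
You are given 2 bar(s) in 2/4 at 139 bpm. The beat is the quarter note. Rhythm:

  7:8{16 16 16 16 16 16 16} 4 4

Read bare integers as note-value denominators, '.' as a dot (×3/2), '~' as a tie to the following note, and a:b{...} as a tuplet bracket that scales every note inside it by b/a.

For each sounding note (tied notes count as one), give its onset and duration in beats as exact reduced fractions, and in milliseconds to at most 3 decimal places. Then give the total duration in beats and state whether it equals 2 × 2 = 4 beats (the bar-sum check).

1) 0.0ms=0b +123.33ms=2/7b
2) 123.33ms=2/7b +123.33ms=2/7b
3) 246.66ms=4/7b +123.33ms=2/7b
4) 369.99ms=6/7b +123.33ms=2/7b
5) 493.32ms=8/7b +123.33ms=2/7b
6) 616.65ms=10/7b +123.33ms=2/7b
7) 739.979ms=12/7b +123.33ms=2/7b
8) 863.309ms=2b +431.655ms=1b
9) 1294.964ms=3b +431.655ms=1b
Σ=4b of 4 (139bpm 2/4) — PASS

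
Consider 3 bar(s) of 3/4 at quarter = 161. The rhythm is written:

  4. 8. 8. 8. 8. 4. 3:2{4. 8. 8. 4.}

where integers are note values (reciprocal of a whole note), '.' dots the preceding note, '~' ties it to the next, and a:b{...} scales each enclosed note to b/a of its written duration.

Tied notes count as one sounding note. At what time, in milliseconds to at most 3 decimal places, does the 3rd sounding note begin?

note 3 onset = 9/4b = 838.509ms

1. 0.0ms @ 0 + 559.006ms (3/2)
2. 559.006ms @ 3/2 + 279.503ms (3/4)
3. 838.509ms @ 9/4 + 279.503ms (3/4)
4. 1118.012ms @ 3 + 279.503ms (3/4)
5. 1397.516ms @ 15/4 + 279.503ms (3/4)
6. 1677.019ms @ 9/2 + 559.006ms (3/2)
7. 2236.025ms @ 6 + 372.671ms (1)
8. 2608.696ms @ 7 + 186.335ms (1/2)
9. 2795.031ms @ 15/2 + 186.335ms (1/2)
10. 2981.366ms @ 8 + 372.671ms (1)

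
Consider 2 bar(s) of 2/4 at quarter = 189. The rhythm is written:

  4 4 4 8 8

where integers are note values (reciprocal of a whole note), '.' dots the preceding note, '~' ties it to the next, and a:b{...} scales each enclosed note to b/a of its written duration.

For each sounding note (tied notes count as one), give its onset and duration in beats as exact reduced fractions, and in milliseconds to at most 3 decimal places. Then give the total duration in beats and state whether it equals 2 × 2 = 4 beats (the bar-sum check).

1) 0.0ms=0b +317.46ms=1b
2) 317.46ms=1b +317.46ms=1b
3) 634.921ms=2b +317.46ms=1b
4) 952.381ms=3b +158.73ms=1/2b
5) 1111.111ms=7/2b +158.73ms=1/2b
Σ=4b of 4 (189bpm 2/4) — PASS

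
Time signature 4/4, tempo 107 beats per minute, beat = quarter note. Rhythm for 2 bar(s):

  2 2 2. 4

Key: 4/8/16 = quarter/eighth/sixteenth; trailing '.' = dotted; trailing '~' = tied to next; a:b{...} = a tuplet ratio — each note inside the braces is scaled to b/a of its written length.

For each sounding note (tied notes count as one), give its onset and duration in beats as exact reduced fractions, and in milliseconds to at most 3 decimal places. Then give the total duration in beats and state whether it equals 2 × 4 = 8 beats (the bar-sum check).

1) 0.0ms=0b +1121.495ms=2b
2) 1121.495ms=2b +1121.495ms=2b
3) 2242.991ms=4b +1682.243ms=3b
4) 3925.234ms=7b +560.748ms=1b
Σ=8b of 8 (107bpm 4/4) — PASS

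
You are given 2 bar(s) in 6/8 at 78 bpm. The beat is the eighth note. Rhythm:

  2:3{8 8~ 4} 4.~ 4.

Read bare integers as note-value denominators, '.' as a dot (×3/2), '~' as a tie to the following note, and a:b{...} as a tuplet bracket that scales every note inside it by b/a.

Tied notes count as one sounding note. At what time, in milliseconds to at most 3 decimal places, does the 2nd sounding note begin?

note 2 onset = 3/2b = 1153.846ms

1. 0.0ms @ 0 + 1153.846ms (3/2)
2. 1153.846ms @ 3/2 + 3461.538ms (9/2)
3. 4615.385ms @ 6 + 4615.385ms (6)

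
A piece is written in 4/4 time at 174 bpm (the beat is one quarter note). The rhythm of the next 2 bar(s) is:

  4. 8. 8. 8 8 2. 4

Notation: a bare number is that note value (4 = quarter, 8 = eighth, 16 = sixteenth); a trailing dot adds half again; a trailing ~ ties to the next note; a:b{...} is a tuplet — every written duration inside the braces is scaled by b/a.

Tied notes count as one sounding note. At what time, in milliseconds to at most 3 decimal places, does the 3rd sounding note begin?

note 3 onset = 9/4b = 775.862ms

1. 0.0ms @ 0 + 517.241ms (3/2)
2. 517.241ms @ 3/2 + 258.621ms (3/4)
3. 775.862ms @ 9/4 + 258.621ms (3/4)
4. 1034.483ms @ 3 + 172.414ms (1/2)
5. 1206.897ms @ 7/2 + 172.414ms (1/2)
6. 1379.31ms @ 4 + 1034.483ms (3)
7. 2413.793ms @ 7 + 344.828ms (1)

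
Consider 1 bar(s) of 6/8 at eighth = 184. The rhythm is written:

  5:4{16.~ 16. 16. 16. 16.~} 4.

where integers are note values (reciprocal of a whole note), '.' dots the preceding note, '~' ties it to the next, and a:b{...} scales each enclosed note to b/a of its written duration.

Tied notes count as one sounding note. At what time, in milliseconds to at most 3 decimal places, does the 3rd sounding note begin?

note 3 onset = 9/5b = 586.957ms

1. 0.0ms @ 0 + 391.304ms (6/5)
2. 391.304ms @ 6/5 + 195.652ms (3/5)
3. 586.957ms @ 9/5 + 195.652ms (3/5)
4. 782.609ms @ 12/5 + 1173.913ms (18/5)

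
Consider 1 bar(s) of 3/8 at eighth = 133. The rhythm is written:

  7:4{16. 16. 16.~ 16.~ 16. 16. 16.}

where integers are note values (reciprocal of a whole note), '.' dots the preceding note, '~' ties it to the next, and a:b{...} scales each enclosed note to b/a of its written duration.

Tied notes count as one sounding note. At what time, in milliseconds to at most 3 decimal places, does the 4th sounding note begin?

1. 0.0ms @ 0 + 193.34ms (3/7)
2. 193.34ms @ 3/7 + 193.34ms (3/7)
3. 386.681ms @ 6/7 + 580.021ms (9/7)
4. 966.702ms @ 15/7 + 193.34ms (3/7)
5. 1160.043ms @ 18/7 + 193.34ms (3/7)

note 4 onset = 15/7b = 966.702ms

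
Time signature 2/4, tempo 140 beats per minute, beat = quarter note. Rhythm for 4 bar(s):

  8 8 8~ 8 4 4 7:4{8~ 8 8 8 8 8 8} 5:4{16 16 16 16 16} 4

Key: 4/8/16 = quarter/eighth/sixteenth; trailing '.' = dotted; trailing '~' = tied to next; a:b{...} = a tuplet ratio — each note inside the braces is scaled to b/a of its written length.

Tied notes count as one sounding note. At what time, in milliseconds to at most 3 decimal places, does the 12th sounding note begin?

note 12 onset = 6b = 2571.429ms

1. 0.0ms @ 0 + 214.286ms (1/2)
2. 214.286ms @ 1/2 + 214.286ms (1/2)
3. 428.571ms @ 1 + 428.571ms (1)
4. 857.143ms @ 2 + 428.571ms (1)
5. 1285.714ms @ 3 + 428.571ms (1)
6. 1714.286ms @ 4 + 244.898ms (4/7)
7. 1959.184ms @ 32/7 + 122.449ms (2/7)
8. 2081.633ms @ 34/7 + 122.449ms (2/7)
9. 2204.082ms @ 36/7 + 122.449ms (2/7)
10. 2326.531ms @ 38/7 + 122.449ms (2/7)
11. 2448.98ms @ 40/7 + 122.449ms (2/7)
12. 2571.429ms @ 6 + 85.714ms (1/5)
13. 2657.143ms @ 31/5 + 85.714ms (1/5)
14. 2742.857ms @ 32/5 + 85.714ms (1/5)
15. 2828.571ms @ 33/5 + 85.714ms (1/5)
16. 2914.286ms @ 34/5 + 85.714ms (1/5)
17. 3000.0ms @ 7 + 428.571ms (1)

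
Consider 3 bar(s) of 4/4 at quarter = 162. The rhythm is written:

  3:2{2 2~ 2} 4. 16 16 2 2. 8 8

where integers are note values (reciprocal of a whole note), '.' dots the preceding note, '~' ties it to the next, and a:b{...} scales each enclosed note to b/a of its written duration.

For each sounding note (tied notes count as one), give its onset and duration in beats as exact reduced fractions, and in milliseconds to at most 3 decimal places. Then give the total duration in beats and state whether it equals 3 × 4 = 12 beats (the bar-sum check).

1) 0.0ms=0b +493.827ms=4/3b
2) 493.827ms=4/3b +987.654ms=8/3b
3) 1481.481ms=4b +555.556ms=3/2b
4) 2037.037ms=11/2b +92.593ms=1/4b
5) 2129.63ms=23/4b +92.593ms=1/4b
6) 2222.222ms=6b +740.741ms=2b
7) 2962.963ms=8b +1111.111ms=3b
8) 4074.074ms=11b +185.185ms=1/2b
9) 4259.259ms=23/2b +185.185ms=1/2b
Σ=12b of 12 (162bpm 4/4) — PASS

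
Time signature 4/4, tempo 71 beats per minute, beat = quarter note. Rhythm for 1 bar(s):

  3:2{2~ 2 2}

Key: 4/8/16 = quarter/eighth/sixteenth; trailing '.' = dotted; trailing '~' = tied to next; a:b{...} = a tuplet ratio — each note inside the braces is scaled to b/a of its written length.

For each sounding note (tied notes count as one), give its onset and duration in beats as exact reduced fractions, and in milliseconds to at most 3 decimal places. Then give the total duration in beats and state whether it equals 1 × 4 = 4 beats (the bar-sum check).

1) 0.0ms=0b +2253.521ms=8/3b
2) 2253.521ms=8/3b +1126.761ms=4/3b
Σ=4b of 4 (71bpm 4/4) — PASS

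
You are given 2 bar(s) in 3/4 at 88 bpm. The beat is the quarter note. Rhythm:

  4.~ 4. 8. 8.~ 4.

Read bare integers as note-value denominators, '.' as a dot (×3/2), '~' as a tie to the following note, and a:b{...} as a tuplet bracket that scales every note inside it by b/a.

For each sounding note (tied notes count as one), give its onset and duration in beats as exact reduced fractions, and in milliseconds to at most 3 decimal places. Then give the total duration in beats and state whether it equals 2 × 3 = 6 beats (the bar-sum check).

1) 0.0ms=0b +2045.455ms=3b
2) 2045.455ms=3b +511.364ms=3/4b
3) 2556.818ms=15/4b +1534.091ms=9/4b
Σ=6b of 6 (88bpm 3/4) — PASS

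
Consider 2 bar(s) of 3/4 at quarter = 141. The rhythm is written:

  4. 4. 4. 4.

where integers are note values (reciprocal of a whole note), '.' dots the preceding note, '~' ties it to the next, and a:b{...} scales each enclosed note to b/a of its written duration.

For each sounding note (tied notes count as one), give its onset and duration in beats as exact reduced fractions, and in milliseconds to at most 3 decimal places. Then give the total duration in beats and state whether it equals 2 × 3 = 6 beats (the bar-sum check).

1) 0.0ms=0b +638.298ms=3/2b
2) 638.298ms=3/2b +638.298ms=3/2b
3) 1276.596ms=3b +638.298ms=3/2b
4) 1914.894ms=9/2b +638.298ms=3/2b
Σ=6b of 6 (141bpm 3/4) — PASS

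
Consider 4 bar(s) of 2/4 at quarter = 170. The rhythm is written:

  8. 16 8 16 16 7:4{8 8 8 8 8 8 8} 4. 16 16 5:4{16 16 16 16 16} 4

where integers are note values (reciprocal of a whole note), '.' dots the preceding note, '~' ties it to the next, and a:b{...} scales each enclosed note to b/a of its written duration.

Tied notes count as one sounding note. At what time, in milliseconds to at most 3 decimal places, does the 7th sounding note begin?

1. 0.0ms @ 0 + 264.706ms (3/4)
2. 264.706ms @ 3/4 + 88.235ms (1/4)
3. 352.941ms @ 1 + 176.471ms (1/2)
4. 529.412ms @ 3/2 + 88.235ms (1/4)
5. 617.647ms @ 7/4 + 88.235ms (1/4)
6. 705.882ms @ 2 + 100.84ms (2/7)
7. 806.723ms @ 16/7 + 100.84ms (2/7)
8. 907.563ms @ 18/7 + 100.84ms (2/7)
9. 1008.403ms @ 20/7 + 100.84ms (2/7)
10. 1109.244ms @ 22/7 + 100.84ms (2/7)
11. 1210.084ms @ 24/7 + 100.84ms (2/7)
12. 1310.924ms @ 26/7 + 100.84ms (2/7)
13. 1411.765ms @ 4 + 529.412ms (3/2)
14. 1941.176ms @ 11/2 + 88.235ms (1/4)
15. 2029.412ms @ 23/4 + 88.235ms (1/4)
16. 2117.647ms @ 6 + 70.588ms (1/5)
17. 2188.235ms @ 31/5 + 70.588ms (1/5)
18. 2258.824ms @ 32/5 + 70.588ms (1/5)
19. 2329.412ms @ 33/5 + 70.588ms (1/5)
20. 2400.0ms @ 34/5 + 70.588ms (1/5)
21. 2470.588ms @ 7 + 352.941ms (1)

note 7 onset = 16/7b = 806.723ms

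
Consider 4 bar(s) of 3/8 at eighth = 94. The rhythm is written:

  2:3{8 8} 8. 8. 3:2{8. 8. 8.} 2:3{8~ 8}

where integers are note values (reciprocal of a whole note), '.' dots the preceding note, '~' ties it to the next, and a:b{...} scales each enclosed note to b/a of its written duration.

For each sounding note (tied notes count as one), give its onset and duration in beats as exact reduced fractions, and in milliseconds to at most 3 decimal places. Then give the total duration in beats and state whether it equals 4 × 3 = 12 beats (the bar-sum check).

1) 0.0ms=0b +957.447ms=3/2b
2) 957.447ms=3/2b +957.447ms=3/2b
3) 1914.894ms=3b +957.447ms=3/2b
4) 2872.34ms=9/2b +957.447ms=3/2b
5) 3829.787ms=6b +638.298ms=1b
6) 4468.085ms=7b +638.298ms=1b
7) 5106.383ms=8b +638.298ms=1b
8) 5744.681ms=9b +1914.894ms=3b
Σ=12b of 12 (94bpm 3/8) — PASS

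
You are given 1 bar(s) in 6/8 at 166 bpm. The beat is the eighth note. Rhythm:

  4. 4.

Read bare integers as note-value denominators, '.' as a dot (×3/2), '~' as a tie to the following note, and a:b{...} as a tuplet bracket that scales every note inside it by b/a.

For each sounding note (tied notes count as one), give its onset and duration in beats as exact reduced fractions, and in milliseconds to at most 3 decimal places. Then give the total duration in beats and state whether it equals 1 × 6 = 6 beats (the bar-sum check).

1) 0.0ms=0b +1084.337ms=3b
2) 1084.337ms=3b +1084.337ms=3b
Σ=6b of 6 (166bpm 6/8) — PASS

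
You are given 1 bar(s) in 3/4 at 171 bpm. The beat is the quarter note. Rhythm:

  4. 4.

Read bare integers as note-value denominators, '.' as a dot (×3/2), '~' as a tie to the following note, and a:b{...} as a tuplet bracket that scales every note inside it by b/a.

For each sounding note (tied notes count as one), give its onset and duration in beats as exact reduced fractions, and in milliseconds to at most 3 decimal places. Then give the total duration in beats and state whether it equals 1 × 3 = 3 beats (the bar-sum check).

1) 0.0ms=0b +526.316ms=3/2b
2) 526.316ms=3/2b +526.316ms=3/2b
Σ=3b of 3 (171bpm 3/4) — PASS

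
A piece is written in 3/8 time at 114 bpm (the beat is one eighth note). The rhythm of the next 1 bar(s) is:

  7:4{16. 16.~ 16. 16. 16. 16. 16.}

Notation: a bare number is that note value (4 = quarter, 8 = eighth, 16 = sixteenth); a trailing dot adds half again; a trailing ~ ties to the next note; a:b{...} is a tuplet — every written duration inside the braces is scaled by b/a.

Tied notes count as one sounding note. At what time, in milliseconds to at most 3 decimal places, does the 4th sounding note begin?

1. 0.0ms @ 0 + 225.564ms (3/7)
2. 225.564ms @ 3/7 + 451.128ms (6/7)
3. 676.692ms @ 9/7 + 225.564ms (3/7)
4. 902.256ms @ 12/7 + 225.564ms (3/7)
5. 1127.82ms @ 15/7 + 225.564ms (3/7)
6. 1353.383ms @ 18/7 + 225.564ms (3/7)

note 4 onset = 12/7b = 902.256ms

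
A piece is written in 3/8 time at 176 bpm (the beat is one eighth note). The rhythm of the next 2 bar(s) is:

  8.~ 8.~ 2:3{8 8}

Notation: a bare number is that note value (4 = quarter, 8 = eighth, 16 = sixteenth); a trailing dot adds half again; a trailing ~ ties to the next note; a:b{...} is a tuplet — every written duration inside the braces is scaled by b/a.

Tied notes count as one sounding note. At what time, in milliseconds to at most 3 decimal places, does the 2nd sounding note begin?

1. 0.0ms @ 0 + 1534.091ms (9/2)
2. 1534.091ms @ 9/2 + 511.364ms (3/2)

note 2 onset = 9/2b = 1534.091ms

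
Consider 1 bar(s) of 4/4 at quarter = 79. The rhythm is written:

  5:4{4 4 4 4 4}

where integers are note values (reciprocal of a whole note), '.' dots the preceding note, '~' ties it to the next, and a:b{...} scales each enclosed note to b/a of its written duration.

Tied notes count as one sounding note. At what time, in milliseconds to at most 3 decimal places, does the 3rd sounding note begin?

1. 0.0ms @ 0 + 607.595ms (4/5)
2. 607.595ms @ 4/5 + 607.595ms (4/5)
3. 1215.19ms @ 8/5 + 607.595ms (4/5)
4. 1822.785ms @ 12/5 + 607.595ms (4/5)
5. 2430.38ms @ 16/5 + 607.595ms (4/5)

note 3 onset = 8/5b = 1215.19ms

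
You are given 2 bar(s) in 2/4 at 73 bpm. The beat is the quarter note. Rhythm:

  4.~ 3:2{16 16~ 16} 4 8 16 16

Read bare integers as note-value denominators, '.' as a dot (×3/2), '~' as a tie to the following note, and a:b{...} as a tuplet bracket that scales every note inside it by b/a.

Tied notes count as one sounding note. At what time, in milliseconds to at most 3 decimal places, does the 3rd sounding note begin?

note 3 onset = 2b = 1643.836ms

1. 0.0ms @ 0 + 1369.863ms (5/3)
2. 1369.863ms @ 5/3 + 273.973ms (1/3)
3. 1643.836ms @ 2 + 821.918ms (1)
4. 2465.753ms @ 3 + 410.959ms (1/2)
5. 2876.712ms @ 7/2 + 205.479ms (1/4)
6. 3082.192ms @ 15/4 + 205.479ms (1/4)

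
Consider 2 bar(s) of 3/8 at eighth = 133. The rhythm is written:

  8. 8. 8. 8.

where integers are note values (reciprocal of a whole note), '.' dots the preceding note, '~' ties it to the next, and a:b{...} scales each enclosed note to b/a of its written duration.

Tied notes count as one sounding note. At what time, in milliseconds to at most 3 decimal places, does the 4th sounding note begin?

1. 0.0ms @ 0 + 676.692ms (3/2)
2. 676.692ms @ 3/2 + 676.692ms (3/2)
3. 1353.383ms @ 3 + 676.692ms (3/2)
4. 2030.075ms @ 9/2 + 676.692ms (3/2)

note 4 onset = 9/2b = 2030.075ms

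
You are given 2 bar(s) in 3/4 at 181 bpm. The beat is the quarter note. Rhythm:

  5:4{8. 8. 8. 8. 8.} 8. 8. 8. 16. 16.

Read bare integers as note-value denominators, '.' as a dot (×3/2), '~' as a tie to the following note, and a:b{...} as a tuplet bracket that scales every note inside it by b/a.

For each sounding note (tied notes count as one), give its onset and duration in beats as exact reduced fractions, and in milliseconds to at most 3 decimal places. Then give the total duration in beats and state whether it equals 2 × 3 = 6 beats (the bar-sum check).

1) 0.0ms=0b +198.895ms=3/5b
2) 198.895ms=3/5b +198.895ms=3/5b
3) 397.79ms=6/5b +198.895ms=3/5b
4) 596.685ms=9/5b +198.895ms=3/5b
5) 795.58ms=12/5b +198.895ms=3/5b
6) 994.475ms=3b +248.619ms=3/4b
7) 1243.094ms=15/4b +248.619ms=3/4b
8) 1491.713ms=9/2b +248.619ms=3/4b
9) 1740.331ms=21/4b +124.309ms=3/8b
10) 1864.641ms=45/8b +124.309ms=3/8b
Σ=6b of 6 (181bpm 3/4) — PASS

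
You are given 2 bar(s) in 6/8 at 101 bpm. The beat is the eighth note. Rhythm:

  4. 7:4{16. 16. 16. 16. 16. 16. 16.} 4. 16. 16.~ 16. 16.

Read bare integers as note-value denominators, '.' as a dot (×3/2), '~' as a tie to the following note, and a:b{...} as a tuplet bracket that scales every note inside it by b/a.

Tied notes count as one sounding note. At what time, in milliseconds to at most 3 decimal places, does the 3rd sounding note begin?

1. 0.0ms @ 0 + 1782.178ms (3)
2. 1782.178ms @ 3 + 254.597ms (3/7)
3. 2036.775ms @ 24/7 + 254.597ms (3/7)
4. 2291.372ms @ 27/7 + 254.597ms (3/7)
5. 2545.969ms @ 30/7 + 254.597ms (3/7)
6. 2800.566ms @ 33/7 + 254.597ms (3/7)
7. 3055.163ms @ 36/7 + 254.597ms (3/7)
8. 3309.76ms @ 39/7 + 254.597ms (3/7)
9. 3564.356ms @ 6 + 1782.178ms (3)
10. 5346.535ms @ 9 + 445.545ms (3/4)
11. 5792.079ms @ 39/4 + 891.089ms (3/2)
12. 6683.168ms @ 45/4 + 445.545ms (3/4)

note 3 onset = 24/7b = 2036.775ms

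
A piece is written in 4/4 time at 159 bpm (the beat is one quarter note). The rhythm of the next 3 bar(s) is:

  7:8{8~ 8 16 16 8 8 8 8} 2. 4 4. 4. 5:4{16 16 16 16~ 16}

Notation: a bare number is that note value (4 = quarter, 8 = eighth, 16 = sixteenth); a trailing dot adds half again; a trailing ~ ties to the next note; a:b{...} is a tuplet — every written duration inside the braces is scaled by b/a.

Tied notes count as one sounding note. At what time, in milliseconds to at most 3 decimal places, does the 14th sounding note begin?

note 14 onset = 57/5b = 4301.887ms

1. 0.0ms @ 0 + 431.267ms (8/7)
2. 431.267ms @ 8/7 + 107.817ms (2/7)
3. 539.084ms @ 10/7 + 107.817ms (2/7)
4. 646.9ms @ 12/7 + 215.633ms (4/7)
5. 862.534ms @ 16/7 + 215.633ms (4/7)
6. 1078.167ms @ 20/7 + 215.633ms (4/7)
7. 1293.801ms @ 24/7 + 215.633ms (4/7)
8. 1509.434ms @ 4 + 1132.075ms (3)
9. 2641.509ms @ 7 + 377.358ms (1)
10. 3018.868ms @ 8 + 566.038ms (3/2)
11. 3584.906ms @ 19/2 + 566.038ms (3/2)
12. 4150.943ms @ 11 + 75.472ms (1/5)
13. 4226.415ms @ 56/5 + 75.472ms (1/5)
14. 4301.887ms @ 57/5 + 75.472ms (1/5)
15. 4377.358ms @ 58/5 + 150.943ms (2/5)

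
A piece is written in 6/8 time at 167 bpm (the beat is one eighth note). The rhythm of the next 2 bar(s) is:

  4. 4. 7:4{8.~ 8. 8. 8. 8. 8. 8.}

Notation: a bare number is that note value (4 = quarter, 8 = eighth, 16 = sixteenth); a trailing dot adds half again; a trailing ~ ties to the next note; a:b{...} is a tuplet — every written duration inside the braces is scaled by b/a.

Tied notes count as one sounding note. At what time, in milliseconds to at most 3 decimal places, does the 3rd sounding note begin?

note 3 onset = 6b = 2155.689ms

1. 0.0ms @ 0 + 1077.844ms (3)
2. 1077.844ms @ 3 + 1077.844ms (3)
3. 2155.689ms @ 6 + 615.911ms (12/7)
4. 2771.6ms @ 54/7 + 307.956ms (6/7)
5. 3079.555ms @ 60/7 + 307.956ms (6/7)
6. 3387.511ms @ 66/7 + 307.956ms (6/7)
7. 3695.466ms @ 72/7 + 307.956ms (6/7)
8. 4003.422ms @ 78/7 + 307.956ms (6/7)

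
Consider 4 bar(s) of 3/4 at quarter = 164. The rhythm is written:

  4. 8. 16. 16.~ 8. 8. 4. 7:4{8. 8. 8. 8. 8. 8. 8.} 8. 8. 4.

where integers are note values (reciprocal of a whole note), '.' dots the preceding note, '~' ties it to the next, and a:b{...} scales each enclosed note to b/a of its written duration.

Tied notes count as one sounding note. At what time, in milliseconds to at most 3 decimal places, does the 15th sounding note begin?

note 15 onset = 39/4b = 3567.073ms

1. 0.0ms @ 0 + 548.78ms (3/2)
2. 548.78ms @ 3/2 + 274.39ms (3/4)
3. 823.171ms @ 9/4 + 137.195ms (3/8)
4. 960.366ms @ 21/8 + 411.585ms (9/8)
5. 1371.951ms @ 15/4 + 274.39ms (3/4)
6. 1646.341ms @ 9/2 + 548.78ms (3/2)
7. 2195.122ms @ 6 + 156.794ms (3/7)
8. 2351.916ms @ 45/7 + 156.794ms (3/7)
9. 2508.711ms @ 48/7 + 156.794ms (3/7)
10. 2665.505ms @ 51/7 + 156.794ms (3/7)
11. 2822.3ms @ 54/7 + 156.794ms (3/7)
12. 2979.094ms @ 57/7 + 156.794ms (3/7)
13. 3135.889ms @ 60/7 + 156.794ms (3/7)
14. 3292.683ms @ 9 + 274.39ms (3/4)
15. 3567.073ms @ 39/4 + 274.39ms (3/4)
16. 3841.463ms @ 21/2 + 548.78ms (3/2)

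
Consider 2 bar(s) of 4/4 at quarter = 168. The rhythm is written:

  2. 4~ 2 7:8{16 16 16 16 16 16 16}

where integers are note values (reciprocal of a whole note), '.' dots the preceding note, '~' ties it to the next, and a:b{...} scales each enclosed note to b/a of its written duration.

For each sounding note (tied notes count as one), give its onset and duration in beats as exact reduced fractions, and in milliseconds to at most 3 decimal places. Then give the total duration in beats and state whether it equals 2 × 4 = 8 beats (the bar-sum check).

1) 0.0ms=0b +1071.429ms=3b
2) 1071.429ms=3b +1071.429ms=3b
3) 2142.857ms=6b +102.041ms=2/7b
4) 2244.898ms=44/7b +102.041ms=2/7b
5) 2346.939ms=46/7b +102.041ms=2/7b
6) 2448.98ms=48/7b +102.041ms=2/7b
7) 2551.02ms=50/7b +102.041ms=2/7b
8) 2653.061ms=52/7b +102.041ms=2/7b
9) 2755.102ms=54/7b +102.041ms=2/7b
Σ=8b of 8 (168bpm 4/4) — PASS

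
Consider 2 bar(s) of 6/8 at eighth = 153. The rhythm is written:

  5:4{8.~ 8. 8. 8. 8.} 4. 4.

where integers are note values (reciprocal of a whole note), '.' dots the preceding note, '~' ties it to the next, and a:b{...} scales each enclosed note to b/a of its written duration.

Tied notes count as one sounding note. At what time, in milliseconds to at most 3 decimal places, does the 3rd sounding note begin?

note 3 onset = 18/5b = 1411.765ms

1. 0.0ms @ 0 + 941.176ms (12/5)
2. 941.176ms @ 12/5 + 470.588ms (6/5)
3. 1411.765ms @ 18/5 + 470.588ms (6/5)
4. 1882.353ms @ 24/5 + 470.588ms (6/5)
5. 2352.941ms @ 6 + 1176.471ms (3)
6. 3529.412ms @ 9 + 1176.471ms (3)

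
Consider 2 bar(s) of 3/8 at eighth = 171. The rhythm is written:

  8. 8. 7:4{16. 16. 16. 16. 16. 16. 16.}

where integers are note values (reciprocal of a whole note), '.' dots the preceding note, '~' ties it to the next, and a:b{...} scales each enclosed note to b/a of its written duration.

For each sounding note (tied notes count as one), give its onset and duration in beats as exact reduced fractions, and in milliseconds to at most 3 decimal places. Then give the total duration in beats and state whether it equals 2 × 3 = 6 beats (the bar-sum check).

1) 0.0ms=0b +526.316ms=3/2b
2) 526.316ms=3/2b +526.316ms=3/2b
3) 1052.632ms=3b +150.376ms=3/7b
4) 1203.008ms=24/7b +150.376ms=3/7b
5) 1353.383ms=27/7b +150.376ms=3/7b
6) 1503.759ms=30/7b +150.376ms=3/7b
7) 1654.135ms=33/7b +150.376ms=3/7b
8) 1804.511ms=36/7b +150.376ms=3/7b
9) 1954.887ms=39/7b +150.376ms=3/7b
Σ=6b of 6 (171bpm 3/8) — PASS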